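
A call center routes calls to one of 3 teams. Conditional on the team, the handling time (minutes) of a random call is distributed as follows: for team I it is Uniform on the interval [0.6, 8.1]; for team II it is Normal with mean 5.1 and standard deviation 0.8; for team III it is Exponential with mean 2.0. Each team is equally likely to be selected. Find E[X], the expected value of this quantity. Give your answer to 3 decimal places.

3.817

Component means — I: 4.35; II: 5.1; III: 2.
E[X] = 0.333333·4.35 + 0.333333·5.1 + 0.333333·2 = 3.81667.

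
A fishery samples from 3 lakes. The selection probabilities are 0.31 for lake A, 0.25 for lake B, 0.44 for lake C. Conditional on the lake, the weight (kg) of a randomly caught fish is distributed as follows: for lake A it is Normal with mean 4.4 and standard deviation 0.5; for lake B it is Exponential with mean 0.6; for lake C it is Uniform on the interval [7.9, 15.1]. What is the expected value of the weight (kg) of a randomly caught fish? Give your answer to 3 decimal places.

Component means — A: 4.4; B: 0.6; C: 11.5.
E[X] = 0.31·4.4 + 0.25·0.6 + 0.44·11.5 = 6.574.

6.574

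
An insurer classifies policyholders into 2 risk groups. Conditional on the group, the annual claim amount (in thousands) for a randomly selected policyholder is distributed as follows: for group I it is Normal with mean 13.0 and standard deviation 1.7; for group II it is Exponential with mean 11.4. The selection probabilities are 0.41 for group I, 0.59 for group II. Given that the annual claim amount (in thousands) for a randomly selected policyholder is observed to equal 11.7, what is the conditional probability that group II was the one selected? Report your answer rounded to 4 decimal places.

Likelihoods f(11.7 | ·): I: 0.175178; II: 0.031432.
Posterior ∝ prior × likelihood. Numerator for II: 0.59·0.031432 = 0.0185449.
Normalizing constant: 0.41·0.175178 + 0.59·0.031432 = 0.0903677.
P(II | observation) = 0.0185449 / 0.0903677 = 0.205216.

0.2052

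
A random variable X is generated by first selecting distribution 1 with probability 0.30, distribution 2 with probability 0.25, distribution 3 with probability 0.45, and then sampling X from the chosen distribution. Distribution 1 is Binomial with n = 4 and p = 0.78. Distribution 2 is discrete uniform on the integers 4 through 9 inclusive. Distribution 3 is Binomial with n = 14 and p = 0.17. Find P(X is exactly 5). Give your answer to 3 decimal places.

Conditional on each component, P(X = 5): 1: 0; 2: 0.166667; 3: 0.0531388.
By total probability, P(X = 5) = 0.3·0 + 0.25·0.166667 + 0.45·0.0531388 = 0.0655791.

0.066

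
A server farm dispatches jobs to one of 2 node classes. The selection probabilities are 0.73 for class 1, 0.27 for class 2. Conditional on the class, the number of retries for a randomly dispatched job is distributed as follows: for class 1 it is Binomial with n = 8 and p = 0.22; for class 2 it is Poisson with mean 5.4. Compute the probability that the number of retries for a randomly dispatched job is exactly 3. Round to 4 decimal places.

Conditional on each class, P(X = 3): 1: 0.172159; 2: 0.118533.
By total probability, P(X = 3) = 0.73·0.172159 + 0.27·0.118533 = 0.15768.

0.1577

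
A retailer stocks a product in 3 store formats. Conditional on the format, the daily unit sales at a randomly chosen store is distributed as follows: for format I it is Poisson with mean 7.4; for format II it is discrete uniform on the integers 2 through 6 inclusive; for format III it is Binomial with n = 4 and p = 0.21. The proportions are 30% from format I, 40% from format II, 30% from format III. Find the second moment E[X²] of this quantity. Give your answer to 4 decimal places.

26.2588

For each component E[X²] = Var + (mean)², giving I: 62.16; II: 18; III: 1.3692.
Overall E[X²] = 0.3·62.16 + 0.4·18 + 0.3·1.3692 = 26.2588.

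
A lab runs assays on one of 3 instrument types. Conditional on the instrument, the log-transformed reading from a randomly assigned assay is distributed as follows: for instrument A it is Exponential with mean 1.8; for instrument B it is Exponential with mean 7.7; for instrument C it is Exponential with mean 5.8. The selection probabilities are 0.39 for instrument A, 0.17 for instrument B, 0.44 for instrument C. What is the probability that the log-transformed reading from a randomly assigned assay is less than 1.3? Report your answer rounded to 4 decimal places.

Conditional on each instrument, P(X < 1.3): A: 0.514328; B: 0.155349; C: 0.200795.
By total probability, P(X < 1.3) = 0.39·0.514328 + 0.17·0.155349 + 0.44·0.200795 = 0.315347.

0.3153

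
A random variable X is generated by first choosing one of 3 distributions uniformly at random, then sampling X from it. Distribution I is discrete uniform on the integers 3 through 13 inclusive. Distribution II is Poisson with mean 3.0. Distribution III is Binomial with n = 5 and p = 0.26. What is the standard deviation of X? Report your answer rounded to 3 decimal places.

Per component, I: μ=8, E[X²]=74; II: μ=3, E[X²]=12; III: μ=1.3, E[X²]=2.652.
E[X] = 0.333333·8 + 0.333333·3 + 0.333333·1.3 = 4.1.
E[X²] = 0.333333·74 + 0.333333·12 + 0.333333·2.652 = 29.5507.
Var(X) = E[X²] − (E[X])² = 29.5507 − 16.81 = 12.7407.
SD(X) = √12.7407 = 3.56941.

3.569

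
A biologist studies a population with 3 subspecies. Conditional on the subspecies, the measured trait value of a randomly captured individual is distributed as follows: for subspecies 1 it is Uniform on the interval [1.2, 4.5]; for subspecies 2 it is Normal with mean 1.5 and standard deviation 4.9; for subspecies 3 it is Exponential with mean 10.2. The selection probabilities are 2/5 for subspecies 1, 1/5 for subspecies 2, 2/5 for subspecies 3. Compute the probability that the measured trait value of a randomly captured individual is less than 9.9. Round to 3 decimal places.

0.840

Conditional on each subspecies, P(X < 9.9): 1: 1; 2: 0.956762; 3: 0.62114.
By total probability, P(X < 9.9) = 0.4·1 + 0.2·0.956762 + 0.4·0.62114 = 0.839808.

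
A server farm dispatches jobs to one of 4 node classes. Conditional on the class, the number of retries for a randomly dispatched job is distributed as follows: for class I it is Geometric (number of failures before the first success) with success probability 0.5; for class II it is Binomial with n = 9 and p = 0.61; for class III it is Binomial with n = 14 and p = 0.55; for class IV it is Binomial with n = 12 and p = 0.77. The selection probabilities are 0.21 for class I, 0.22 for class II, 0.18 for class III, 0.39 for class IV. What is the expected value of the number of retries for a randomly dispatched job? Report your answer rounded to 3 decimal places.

6.407

Component means — I: 1; II: 5.49; III: 7.7; IV: 9.24.
E[X] = 0.21·1 + 0.22·5.49 + 0.18·7.7 + 0.39·9.24 = 6.4074.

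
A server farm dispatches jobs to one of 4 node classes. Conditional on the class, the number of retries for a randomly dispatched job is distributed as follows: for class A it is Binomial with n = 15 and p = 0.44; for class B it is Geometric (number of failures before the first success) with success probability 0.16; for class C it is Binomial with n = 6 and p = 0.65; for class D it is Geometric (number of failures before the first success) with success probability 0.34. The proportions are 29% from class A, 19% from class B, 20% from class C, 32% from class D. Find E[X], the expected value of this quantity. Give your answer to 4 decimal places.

Component means — A: 6.6; B: 5.25; C: 3.9; D: 1.94118.
E[X] = 0.29·6.6 + 0.19·5.25 + 0.2·3.9 + 0.32·1.94118 = 4.31268.

4.3127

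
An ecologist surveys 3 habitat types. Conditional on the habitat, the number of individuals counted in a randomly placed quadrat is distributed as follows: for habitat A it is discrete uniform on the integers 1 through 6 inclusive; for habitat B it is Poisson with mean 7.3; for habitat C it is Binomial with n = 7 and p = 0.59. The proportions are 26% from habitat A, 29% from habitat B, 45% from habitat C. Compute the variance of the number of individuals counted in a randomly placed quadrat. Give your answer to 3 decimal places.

Per component, A: μ=3.5, E[X²]=15.1667; B: μ=7.3, E[X²]=60.59; C: μ=4.13, E[X²]=18.7502.
E[X] = 0.26·3.5 + 0.29·7.3 + 0.45·4.13 = 4.8855.
E[X²] = 0.26·15.1667 + 0.29·60.59 + 0.45·18.7502 = 29.952.
Var(X) = E[X²] − (E[X])² = 29.952 − 23.8681 = 6.08391.

6.084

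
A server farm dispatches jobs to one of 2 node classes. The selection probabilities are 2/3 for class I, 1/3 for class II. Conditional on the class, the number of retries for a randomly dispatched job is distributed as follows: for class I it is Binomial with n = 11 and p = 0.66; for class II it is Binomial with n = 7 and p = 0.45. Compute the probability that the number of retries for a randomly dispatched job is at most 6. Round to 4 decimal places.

0.5360

Conditional on each class, P(X ≤ 6): I: 0.30585; II: 0.996263.
By total probability, P(X ≤ 6) = 0.666667·0.30585 + 0.333333·0.996263 = 0.535988.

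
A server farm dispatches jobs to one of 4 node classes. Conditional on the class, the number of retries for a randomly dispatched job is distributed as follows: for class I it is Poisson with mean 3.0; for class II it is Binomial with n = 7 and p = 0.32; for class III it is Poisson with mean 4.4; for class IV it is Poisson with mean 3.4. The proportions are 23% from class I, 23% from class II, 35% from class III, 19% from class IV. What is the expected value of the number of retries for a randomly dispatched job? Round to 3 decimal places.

Component means — I: 3; II: 2.24; III: 4.4; IV: 3.4.
E[X] = 0.23·3 + 0.23·2.24 + 0.35·4.4 + 0.19·3.4 = 3.3912.

3.391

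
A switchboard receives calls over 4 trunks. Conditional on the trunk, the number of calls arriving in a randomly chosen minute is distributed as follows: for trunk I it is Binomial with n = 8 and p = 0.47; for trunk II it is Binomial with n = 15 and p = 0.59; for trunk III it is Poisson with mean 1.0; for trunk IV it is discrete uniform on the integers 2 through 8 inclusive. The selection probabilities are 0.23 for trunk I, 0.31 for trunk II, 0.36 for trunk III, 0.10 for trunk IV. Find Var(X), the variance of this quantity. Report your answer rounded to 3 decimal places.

12.769

Per component, I: μ=3.76, E[X²]=16.1304; II: μ=8.85, E[X²]=81.951; III: μ=1, E[X²]=2; IV: μ=5, E[X²]=29.
E[X] = 0.23·3.76 + 0.31·8.85 + 0.36·1 + 0.1·5 = 4.4683.
E[X²] = 0.23·16.1304 + 0.31·81.951 + 0.36·2 + 0.1·29 = 32.7348.
Var(X) = E[X²] − (E[X])² = 32.7348 − 19.9657 = 12.7691.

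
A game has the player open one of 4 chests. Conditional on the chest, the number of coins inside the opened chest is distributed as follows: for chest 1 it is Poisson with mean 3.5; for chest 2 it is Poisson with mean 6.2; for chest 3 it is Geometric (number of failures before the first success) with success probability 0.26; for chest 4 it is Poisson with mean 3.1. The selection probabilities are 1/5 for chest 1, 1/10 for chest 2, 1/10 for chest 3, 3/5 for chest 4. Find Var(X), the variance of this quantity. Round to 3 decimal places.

Per component, 1: μ=3.5, E[X²]=15.75; 2: μ=6.2, E[X²]=44.64; 3: μ=2.84615, E[X²]=19.0473; 4: μ=3.1, E[X²]=12.71.
E[X] = 0.2·3.5 + 0.1·6.2 + 0.1·2.84615 + 0.6·3.1 = 3.46462.
E[X²] = 0.2·15.75 + 0.1·44.64 + 0.1·19.0473 + 0.6·12.71 = 17.1447.
Var(X) = E[X²] − (E[X])² = 17.1447 − 12.0036 = 5.14117.

5.141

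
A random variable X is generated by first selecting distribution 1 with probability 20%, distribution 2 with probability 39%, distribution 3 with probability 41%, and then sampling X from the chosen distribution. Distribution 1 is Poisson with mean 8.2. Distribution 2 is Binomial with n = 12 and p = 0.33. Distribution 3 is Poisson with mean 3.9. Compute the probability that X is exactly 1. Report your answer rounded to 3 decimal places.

Conditional on each component, P(X = 1): 1: 0.00225216; 2: 0.0483635; 3: 0.0789435.
By total probability, P(X = 1) = 0.2·0.00225216 + 0.39·0.0483635 + 0.41·0.0789435 = 0.051679.

0.052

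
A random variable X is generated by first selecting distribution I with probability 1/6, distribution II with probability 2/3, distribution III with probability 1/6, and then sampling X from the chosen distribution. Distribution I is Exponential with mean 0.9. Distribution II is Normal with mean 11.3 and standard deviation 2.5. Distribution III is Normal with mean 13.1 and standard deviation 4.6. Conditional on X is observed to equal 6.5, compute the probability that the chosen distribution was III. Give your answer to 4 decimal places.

Likelihoods f(6.5 | ·): I: 0.000811309; II: 0.0252626; III: 0.0309837.
Posterior ∝ prior × likelihood. Numerator for III: 0.166667·0.0309837 = 0.00516394.
Normalizing constant: 0.166667·0.000811309 + 0.666667·0.0252626 + 0.166667·0.0309837 = 0.0221409.
P(III | observation) = 0.00516394 / 0.0221409 = 0.233231.

0.2332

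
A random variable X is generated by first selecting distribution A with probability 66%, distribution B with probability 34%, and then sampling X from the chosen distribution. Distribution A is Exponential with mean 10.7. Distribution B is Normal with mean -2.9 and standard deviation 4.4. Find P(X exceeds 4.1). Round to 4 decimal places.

Conditional on each component, P(X > 4.1): A: 0.681692; B: 0.055815.
By total probability, P(X > 4.1) = 0.66·0.681692 + 0.34·0.055815 = 0.468894.

0.4689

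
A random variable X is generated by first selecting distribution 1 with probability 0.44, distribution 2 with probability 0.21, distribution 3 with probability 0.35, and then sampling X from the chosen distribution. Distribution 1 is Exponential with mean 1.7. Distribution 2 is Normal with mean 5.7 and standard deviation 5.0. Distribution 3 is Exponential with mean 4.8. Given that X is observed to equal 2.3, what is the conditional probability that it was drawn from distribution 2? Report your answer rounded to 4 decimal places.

0.1061

Likelihoods f(2.3 | ·): 1: 0.152046; 2: 0.0633186; 3: 0.129021.
Posterior ∝ prior × likelihood. Numerator for 2: 0.21·0.0633186 = 0.0132969.
Normalizing constant: 0.44·0.152046 + 0.21·0.0633186 + 0.35·0.129021 = 0.125355.
P(2 | observation) = 0.0132969 / 0.125355 = 0.106074.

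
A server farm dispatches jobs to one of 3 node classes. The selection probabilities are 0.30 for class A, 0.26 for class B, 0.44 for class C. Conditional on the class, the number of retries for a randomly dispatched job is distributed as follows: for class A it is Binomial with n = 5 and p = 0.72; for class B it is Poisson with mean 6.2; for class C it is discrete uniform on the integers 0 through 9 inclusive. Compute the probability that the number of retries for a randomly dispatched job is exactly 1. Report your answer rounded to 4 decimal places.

0.0539

Conditional on each class, P(X = 1): A: 0.0221276; B: 0.0125825; C: 0.1.
By total probability, P(X = 1) = 0.3·0.0221276 + 0.26·0.0125825 + 0.44·0.1 = 0.0539097.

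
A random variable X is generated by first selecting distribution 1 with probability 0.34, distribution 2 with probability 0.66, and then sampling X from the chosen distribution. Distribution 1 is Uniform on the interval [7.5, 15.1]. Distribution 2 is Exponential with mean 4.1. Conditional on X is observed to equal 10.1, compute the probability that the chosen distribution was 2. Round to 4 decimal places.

Likelihoods f(10.1 | ·): 1: 0.131579; 2: 0.0207668.
Posterior ∝ prior × likelihood. Numerator for 2: 0.66·0.0207668 = 0.0137061.
Normalizing constant: 0.34·0.131579 + 0.66·0.0207668 = 0.0584429.
P(2 | observation) = 0.0137061 / 0.0584429 = 0.234521.

0.2345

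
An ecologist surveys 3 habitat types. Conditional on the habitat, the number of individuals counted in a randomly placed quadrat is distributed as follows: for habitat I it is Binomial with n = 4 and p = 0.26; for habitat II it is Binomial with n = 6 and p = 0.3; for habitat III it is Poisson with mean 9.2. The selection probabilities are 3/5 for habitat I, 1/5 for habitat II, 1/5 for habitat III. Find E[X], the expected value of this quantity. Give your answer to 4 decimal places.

2.8240

Component means — I: 1.04; II: 1.8; III: 9.2.
E[X] = 0.6·1.04 + 0.2·1.8 + 0.2·9.2 = 2.824.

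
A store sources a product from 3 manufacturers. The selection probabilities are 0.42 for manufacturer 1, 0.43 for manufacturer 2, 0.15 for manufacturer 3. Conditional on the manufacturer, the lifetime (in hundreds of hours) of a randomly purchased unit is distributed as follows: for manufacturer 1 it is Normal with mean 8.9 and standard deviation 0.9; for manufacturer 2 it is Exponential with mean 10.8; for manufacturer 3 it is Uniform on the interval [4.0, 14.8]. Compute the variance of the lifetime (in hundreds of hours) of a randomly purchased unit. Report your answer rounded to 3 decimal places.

Per component, 1: μ=8.9, E[X²]=80.02; 2: μ=10.8, E[X²]=233.28; 3: μ=9.4, E[X²]=98.08.
E[X] = 0.42·8.9 + 0.43·10.8 + 0.15·9.4 = 9.792.
E[X²] = 0.42·80.02 + 0.43·233.28 + 0.15·98.08 = 148.631.
Var(X) = E[X²] − (E[X])² = 148.631 − 95.8833 = 52.7475.

52.748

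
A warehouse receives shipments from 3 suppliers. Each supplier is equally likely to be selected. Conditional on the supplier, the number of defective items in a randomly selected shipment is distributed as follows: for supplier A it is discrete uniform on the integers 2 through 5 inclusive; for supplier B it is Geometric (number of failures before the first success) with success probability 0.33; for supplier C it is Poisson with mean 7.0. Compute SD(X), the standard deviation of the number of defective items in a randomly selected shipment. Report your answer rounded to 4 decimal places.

3.0243

Per component, A: μ=3.5, E[X²]=13.5; B: μ=2.0303, E[X²]=10.2746; C: μ=7, E[X²]=56.
E[X] = 0.333333·3.5 + 0.333333·2.0303 + 0.333333·7 = 4.17677.
E[X²] = 0.333333·13.5 + 0.333333·10.2746 + 0.333333·56 = 26.5915.
Var(X) = E[X²] − (E[X])² = 26.5915 − 17.4454 = 9.14613.
SD(X) = √9.14613 = 3.02426.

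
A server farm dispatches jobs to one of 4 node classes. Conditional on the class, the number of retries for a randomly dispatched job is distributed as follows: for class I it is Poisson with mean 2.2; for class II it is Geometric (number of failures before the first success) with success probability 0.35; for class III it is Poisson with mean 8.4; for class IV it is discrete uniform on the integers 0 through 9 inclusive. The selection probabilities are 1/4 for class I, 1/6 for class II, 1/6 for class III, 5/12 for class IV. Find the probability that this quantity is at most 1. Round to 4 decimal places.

Conditional on each class, P(X ≤ 1): I: 0.35457; II: 0.5775; III: 0.00211375; IV: 0.2.
By total probability, P(X ≤ 1) = 0.25·0.35457 + 0.166667·0.5775 + 0.166667·0.00211375 + 0.416667·0.2 = 0.268578.

0.2686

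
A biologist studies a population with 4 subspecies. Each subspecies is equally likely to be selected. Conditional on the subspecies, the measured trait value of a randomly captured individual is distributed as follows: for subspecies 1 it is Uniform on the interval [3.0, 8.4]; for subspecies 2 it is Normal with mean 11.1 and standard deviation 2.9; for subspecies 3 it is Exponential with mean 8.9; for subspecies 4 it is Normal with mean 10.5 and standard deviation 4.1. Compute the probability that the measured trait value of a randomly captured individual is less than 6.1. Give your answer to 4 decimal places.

0.3135

Conditional on each subspecies, P(X < 6.1): 1: 0.574074; 2: 0.0423415; 3: 0.496108; 4: 0.141597.
By total probability, P(X < 6.1) = 0.25·0.574074 + 0.25·0.0423415 + 0.25·0.496108 + 0.25·0.141597 = 0.31353.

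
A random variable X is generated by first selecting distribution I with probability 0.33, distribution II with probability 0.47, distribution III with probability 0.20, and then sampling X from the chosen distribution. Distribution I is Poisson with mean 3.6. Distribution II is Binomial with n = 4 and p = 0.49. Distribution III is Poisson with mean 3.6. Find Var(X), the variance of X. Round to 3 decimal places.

3.048

Per component, I: μ=3.6, E[X²]=16.56; II: μ=1.96, E[X²]=4.8412; III: μ=3.6, E[X²]=16.56.
E[X] = 0.33·3.6 + 0.47·1.96 + 0.2·3.6 = 2.8292.
E[X²] = 0.33·16.56 + 0.47·4.8412 + 0.2·16.56 = 11.0522.
Var(X) = E[X²] − (E[X])² = 11.0522 − 8.00437 = 3.04779.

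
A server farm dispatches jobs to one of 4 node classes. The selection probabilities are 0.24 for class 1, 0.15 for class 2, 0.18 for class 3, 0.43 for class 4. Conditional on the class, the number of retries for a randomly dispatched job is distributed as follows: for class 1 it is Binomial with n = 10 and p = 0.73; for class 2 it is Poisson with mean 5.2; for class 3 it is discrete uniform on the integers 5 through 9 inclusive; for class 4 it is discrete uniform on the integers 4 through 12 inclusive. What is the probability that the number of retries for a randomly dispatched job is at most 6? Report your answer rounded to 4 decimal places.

0.3906

Conditional on each class, P(X ≤ 6): 1: 0.272576; 2: 0.732393; 3: 0.4; 4: 0.333333.
By total probability, P(X ≤ 6) = 0.24·0.272576 + 0.15·0.732393 + 0.18·0.4 + 0.43·0.333333 = 0.390611.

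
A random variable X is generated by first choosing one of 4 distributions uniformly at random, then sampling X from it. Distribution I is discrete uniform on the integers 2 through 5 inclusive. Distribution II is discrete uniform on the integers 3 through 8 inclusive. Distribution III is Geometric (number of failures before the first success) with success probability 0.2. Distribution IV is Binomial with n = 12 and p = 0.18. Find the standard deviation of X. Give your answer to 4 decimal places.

2.8128

Per component, I: μ=3.5, E[X²]=13.5; II: μ=5.5, E[X²]=33.1667; III: μ=4, E[X²]=36; IV: μ=2.16, E[X²]=6.4368.
E[X] = 0.25·3.5 + 0.25·5.5 + 0.25·4 + 0.25·2.16 = 3.79.
E[X²] = 0.25·13.5 + 0.25·33.1667 + 0.25·36 + 0.25·6.4368 = 22.2759.
Var(X) = E[X²] − (E[X])² = 22.2759 − 14.3641 = 7.91177.
SD(X) = √7.91177 = 2.81279.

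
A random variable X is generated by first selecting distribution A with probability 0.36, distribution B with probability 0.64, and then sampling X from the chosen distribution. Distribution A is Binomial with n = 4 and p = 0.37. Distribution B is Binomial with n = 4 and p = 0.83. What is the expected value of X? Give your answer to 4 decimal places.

2.6576

Component means — A: 1.48; B: 3.32.
E[X] = 0.36·1.48 + 0.64·3.32 = 2.6576.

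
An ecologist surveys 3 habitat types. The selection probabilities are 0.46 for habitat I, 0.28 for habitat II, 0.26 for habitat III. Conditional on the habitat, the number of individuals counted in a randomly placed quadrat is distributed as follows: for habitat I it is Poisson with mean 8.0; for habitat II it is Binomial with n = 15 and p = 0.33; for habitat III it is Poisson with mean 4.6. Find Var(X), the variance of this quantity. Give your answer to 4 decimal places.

8.3943

Per component, I: μ=8, E[X²]=72; II: μ=4.95, E[X²]=27.819; III: μ=4.6, E[X²]=25.76.
E[X] = 0.46·8 + 0.28·4.95 + 0.26·4.6 = 6.262.
E[X²] = 0.46·72 + 0.28·27.819 + 0.26·25.76 = 47.6069.
Var(X) = E[X²] − (E[X])² = 47.6069 − 39.2126 = 8.39428.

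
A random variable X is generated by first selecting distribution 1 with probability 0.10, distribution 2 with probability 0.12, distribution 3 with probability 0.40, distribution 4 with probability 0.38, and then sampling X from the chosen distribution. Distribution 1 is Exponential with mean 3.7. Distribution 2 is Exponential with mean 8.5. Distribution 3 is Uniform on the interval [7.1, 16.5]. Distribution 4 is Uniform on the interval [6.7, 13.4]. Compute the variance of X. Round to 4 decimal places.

19.9368

Per component, 1: μ=3.7, E[X²]=27.38; 2: μ=8.5, E[X²]=144.5; 3: μ=11.8, E[X²]=146.603; 4: μ=10.05, E[X²]=104.743.
E[X] = 0.1·3.7 + 0.12·8.5 + 0.4·11.8 + 0.38·10.05 = 9.929.
E[X²] = 0.1·27.38 + 0.12·144.5 + 0.4·146.603 + 0.38·104.743 = 118.522.
Var(X) = E[X²] − (E[X])² = 118.522 − 98.585 = 19.9368.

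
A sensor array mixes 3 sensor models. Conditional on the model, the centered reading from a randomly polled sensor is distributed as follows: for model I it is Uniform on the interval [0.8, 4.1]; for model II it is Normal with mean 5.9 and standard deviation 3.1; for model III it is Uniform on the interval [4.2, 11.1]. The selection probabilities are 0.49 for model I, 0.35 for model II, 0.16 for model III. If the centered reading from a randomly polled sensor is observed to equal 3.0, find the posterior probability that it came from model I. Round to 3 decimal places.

Likelihoods f(3.0 | ·): I: 0.30303; II: 0.0830838; III: 0.
Posterior ∝ prior × likelihood. Numerator for I: 0.49·0.30303 = 0.148485.
Normalizing constant: 0.49·0.30303 + 0.35·0.0830838 + 0.16·0 = 0.177564.
P(I | observation) = 0.148485 / 0.177564 = 0.836232.

0.836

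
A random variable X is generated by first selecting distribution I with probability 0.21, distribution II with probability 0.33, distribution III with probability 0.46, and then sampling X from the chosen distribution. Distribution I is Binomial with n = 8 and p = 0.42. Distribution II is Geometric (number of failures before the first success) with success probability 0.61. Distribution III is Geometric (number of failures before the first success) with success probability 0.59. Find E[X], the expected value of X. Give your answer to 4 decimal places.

1.2362

Component means — I: 3.36; II: 0.639344; III: 0.694915.
E[X] = 0.21·3.36 + 0.33·0.639344 + 0.46·0.694915 = 1.23624.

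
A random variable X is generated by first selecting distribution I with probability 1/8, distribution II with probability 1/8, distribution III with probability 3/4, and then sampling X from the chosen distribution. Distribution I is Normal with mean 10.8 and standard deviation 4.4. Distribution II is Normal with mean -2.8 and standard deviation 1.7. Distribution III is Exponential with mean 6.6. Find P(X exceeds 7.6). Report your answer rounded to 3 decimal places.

0.333

Conditional on each component, P(X > 7.6): I: 0.766471; II: 4.74836e-10; III: 0.316157.
By total probability, P(X > 7.6) = 0.125·0.766471 + 0.125·4.74836e-10 + 0.75·0.316157 = 0.332927.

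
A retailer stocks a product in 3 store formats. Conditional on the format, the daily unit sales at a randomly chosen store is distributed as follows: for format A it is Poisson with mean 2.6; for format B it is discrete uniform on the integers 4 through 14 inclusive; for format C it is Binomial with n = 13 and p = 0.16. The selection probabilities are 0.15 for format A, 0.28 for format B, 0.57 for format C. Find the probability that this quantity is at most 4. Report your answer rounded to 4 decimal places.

0.7021

Conditional on each format, P(X ≤ 4): A: 0.877423; B: 0.0909091; C: 0.956177.
By total probability, P(X ≤ 4) = 0.15·0.877423 + 0.28·0.0909091 + 0.57·0.956177 = 0.702089.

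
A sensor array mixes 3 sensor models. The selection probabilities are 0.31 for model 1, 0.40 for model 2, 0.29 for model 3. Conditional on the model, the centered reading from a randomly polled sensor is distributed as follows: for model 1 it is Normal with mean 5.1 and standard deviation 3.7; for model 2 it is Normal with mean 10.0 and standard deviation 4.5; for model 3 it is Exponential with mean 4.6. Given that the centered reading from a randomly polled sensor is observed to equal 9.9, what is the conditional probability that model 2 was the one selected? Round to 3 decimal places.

0.620

Likelihoods f(9.9 | ·): 1: 0.0464787; 2: 0.088632; 3: 0.0252677.
Posterior ∝ prior × likelihood. Numerator for 2: 0.4·0.088632 = 0.0354528.
Normalizing constant: 0.31·0.0464787 + 0.4·0.088632 + 0.29·0.0252677 = 0.0571888.
P(2 | observation) = 0.0354528 / 0.0571888 = 0.619925.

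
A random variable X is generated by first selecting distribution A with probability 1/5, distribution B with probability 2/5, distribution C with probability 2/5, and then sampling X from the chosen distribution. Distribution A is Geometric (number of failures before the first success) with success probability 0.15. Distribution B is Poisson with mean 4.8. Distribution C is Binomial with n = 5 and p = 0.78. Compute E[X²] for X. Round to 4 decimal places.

For each component E[X²] = Var + (mean)², giving A: 69.8889; B: 27.84; C: 16.068.
Overall E[X²] = 0.2·69.8889 + 0.4·27.84 + 0.4·16.068 = 31.541.

31.5410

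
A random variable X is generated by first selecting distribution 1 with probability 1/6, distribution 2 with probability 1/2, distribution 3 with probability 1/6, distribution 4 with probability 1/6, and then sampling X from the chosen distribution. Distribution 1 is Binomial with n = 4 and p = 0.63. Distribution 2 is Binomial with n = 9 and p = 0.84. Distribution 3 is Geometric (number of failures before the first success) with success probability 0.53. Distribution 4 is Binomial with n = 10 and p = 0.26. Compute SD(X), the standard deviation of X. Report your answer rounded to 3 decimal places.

Per component, 1: μ=2.52, E[X²]=7.2828; 2: μ=7.56, E[X²]=58.3632; 3: μ=0.886792, E[X²]=2.45959; 4: μ=2.6, E[X²]=8.684.
E[X] = 0.166667·2.52 + 0.5·7.56 + 0.166667·0.886792 + 0.166667·2.6 = 4.78113.
E[X²] = 0.166667·7.2828 + 0.5·58.3632 + 0.166667·2.45959 + 0.166667·8.684 = 32.2527.
Var(X) = E[X²] − (E[X])² = 32.2527 − 22.8592 = 9.39344.
SD(X) = √9.39344 = 3.06487.

3.065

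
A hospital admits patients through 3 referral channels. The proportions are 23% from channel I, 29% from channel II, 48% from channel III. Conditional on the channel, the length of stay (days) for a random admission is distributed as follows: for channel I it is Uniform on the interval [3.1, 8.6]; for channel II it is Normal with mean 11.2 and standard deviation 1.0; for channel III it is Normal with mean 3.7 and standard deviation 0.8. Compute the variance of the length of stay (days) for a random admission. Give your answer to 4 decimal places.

11.4264

Per component, I: μ=5.85, E[X²]=36.7433; II: μ=11.2, E[X²]=126.44; III: μ=3.7, E[X²]=14.33.
E[X] = 0.23·5.85 + 0.29·11.2 + 0.48·3.7 = 6.3695.
E[X²] = 0.23·36.7433 + 0.29·126.44 + 0.48·14.33 = 51.997.
Var(X) = E[X²] − (E[X])² = 51.997 − 40.5705 = 11.4264.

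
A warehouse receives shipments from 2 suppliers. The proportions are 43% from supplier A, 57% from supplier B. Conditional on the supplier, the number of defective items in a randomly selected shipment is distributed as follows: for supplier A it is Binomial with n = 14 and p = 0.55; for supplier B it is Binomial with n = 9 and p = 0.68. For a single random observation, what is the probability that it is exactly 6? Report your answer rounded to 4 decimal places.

Conditional on each supplier, P(X = 6): A: 0.139776; B: 0.272134.
By total probability, P(X = 6) = 0.43·0.139776 + 0.57·0.272134 = 0.21522.

0.2152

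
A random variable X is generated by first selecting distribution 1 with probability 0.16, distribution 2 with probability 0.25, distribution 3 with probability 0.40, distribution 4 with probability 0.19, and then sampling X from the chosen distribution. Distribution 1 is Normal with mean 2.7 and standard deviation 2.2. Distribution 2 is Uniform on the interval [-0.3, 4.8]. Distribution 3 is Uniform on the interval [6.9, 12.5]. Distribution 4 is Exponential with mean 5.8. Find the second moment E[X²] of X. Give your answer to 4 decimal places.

55.2128

For each component E[X²] = Var + (mean)², giving 1: 12.13; 2: 7.23; 3: 96.7033; 4: 67.28.
Overall E[X²] = 0.16·12.13 + 0.25·7.23 + 0.4·96.7033 + 0.19·67.28 = 55.2128.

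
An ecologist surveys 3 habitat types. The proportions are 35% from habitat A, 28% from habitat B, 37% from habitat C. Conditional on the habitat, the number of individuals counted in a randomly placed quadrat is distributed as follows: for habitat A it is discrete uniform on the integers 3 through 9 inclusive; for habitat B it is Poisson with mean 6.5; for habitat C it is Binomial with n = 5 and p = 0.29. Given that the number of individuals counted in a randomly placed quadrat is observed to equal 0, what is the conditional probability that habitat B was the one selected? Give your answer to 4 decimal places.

Likelihoods P(X=0 | ·): A: 0; B: 0.00150344; C: 0.180423.
Posterior ∝ prior × likelihood. Numerator for B: 0.28·0.00150344 = 0.000420963.
Normalizing constant: 0.35·0 + 0.28·0.00150344 + 0.37·0.180423 = 0.0671774.
P(B | observation) = 0.000420963 / 0.0671774 = 0.00626643.

0.0063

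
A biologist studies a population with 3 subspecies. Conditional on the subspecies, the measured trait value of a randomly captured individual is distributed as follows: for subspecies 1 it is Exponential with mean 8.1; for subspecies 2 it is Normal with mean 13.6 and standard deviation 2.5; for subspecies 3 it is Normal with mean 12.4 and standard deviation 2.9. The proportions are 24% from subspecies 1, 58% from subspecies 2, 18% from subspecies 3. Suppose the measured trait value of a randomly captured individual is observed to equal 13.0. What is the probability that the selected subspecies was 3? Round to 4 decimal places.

Likelihoods f(13.0 | ·): 1: 0.0248027; 2: 0.155047; 3: 0.134653.
Posterior ∝ prior × likelihood. Numerator for 3: 0.18·0.134653 = 0.0242376.
Normalizing constant: 0.24·0.0248027 + 0.58·0.155047 + 0.18·0.134653 = 0.120117.
P(3 | observation) = 0.0242376 / 0.120117 = 0.201783.

0.2018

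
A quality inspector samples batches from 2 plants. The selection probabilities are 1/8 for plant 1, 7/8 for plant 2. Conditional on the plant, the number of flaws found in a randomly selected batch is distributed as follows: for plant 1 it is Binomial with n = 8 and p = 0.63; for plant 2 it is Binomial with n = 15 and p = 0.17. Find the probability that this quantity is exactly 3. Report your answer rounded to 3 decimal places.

Conditional on each plant, P(X = 3): 1: 0.0970998; 2: 0.238944.
By total probability, P(X = 3) = 0.125·0.0970998 + 0.875·0.238944 = 0.221213.

0.221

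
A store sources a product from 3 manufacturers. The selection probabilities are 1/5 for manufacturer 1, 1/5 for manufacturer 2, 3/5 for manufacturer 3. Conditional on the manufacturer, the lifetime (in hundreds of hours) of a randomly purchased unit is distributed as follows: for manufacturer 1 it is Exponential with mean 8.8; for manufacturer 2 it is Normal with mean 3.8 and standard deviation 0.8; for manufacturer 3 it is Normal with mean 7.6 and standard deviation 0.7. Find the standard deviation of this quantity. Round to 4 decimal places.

Per component, 1: μ=8.8, E[X²]=154.88; 2: μ=3.8, E[X²]=15.08; 3: μ=7.6, E[X²]=58.25.
E[X] = 0.2·8.8 + 0.2·3.8 + 0.6·7.6 = 7.08.
E[X²] = 0.2·154.88 + 0.2·15.08 + 0.6·58.25 = 68.942.
Var(X) = E[X²] − (E[X])² = 68.942 − 50.1264 = 18.8156.
SD(X) = √18.8156 = 4.3377.

4.3377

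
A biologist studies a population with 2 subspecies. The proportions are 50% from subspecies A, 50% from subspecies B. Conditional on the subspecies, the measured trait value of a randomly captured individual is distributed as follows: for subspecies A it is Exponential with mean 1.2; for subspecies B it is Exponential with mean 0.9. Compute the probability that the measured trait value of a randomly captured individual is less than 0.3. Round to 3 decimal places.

0.252

Conditional on each subspecies, P(X < 0.3): A: 0.221199; B: 0.283469.
By total probability, P(X < 0.3) = 0.5·0.221199 + 0.5·0.283469 = 0.252334.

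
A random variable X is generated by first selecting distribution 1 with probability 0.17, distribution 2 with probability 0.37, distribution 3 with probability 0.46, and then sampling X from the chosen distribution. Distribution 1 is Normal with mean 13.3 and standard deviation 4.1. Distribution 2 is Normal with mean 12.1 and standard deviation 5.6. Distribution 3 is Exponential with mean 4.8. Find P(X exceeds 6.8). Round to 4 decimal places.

Conditional on each component, P(X > 6.8): 1: 0.943558; 2: 0.828035; 3: 0.242521.
By total probability, P(X > 6.8) = 0.17·0.943558 + 0.37·0.828035 + 0.46·0.242521 = 0.578338.

0.5783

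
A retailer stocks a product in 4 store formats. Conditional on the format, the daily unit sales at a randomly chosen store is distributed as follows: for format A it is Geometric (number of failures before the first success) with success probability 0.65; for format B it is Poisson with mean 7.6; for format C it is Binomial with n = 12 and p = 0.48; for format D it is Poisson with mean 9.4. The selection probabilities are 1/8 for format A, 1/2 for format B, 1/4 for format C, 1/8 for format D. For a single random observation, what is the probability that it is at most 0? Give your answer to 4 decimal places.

Conditional on each format, P(X ≤ 0): A: 0.65; B: 0.000500451; C: 0.000390877; D: 8.27241e-05.
By total probability, P(X ≤ 0) = 0.125·0.65 + 0.5·0.000500451 + 0.25·0.000390877 + 0.125·8.27241e-05 = 0.0816083.

0.0816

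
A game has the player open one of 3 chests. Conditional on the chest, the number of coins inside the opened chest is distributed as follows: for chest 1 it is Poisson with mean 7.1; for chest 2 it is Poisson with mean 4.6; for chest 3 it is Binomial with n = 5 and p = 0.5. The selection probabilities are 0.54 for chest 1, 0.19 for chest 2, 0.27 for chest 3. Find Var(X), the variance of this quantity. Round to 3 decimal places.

8.998

Per component, 1: μ=7.1, E[X²]=57.51; 2: μ=4.6, E[X²]=25.76; 3: μ=2.5, E[X²]=7.5.
E[X] = 0.54·7.1 + 0.19·4.6 + 0.27·2.5 = 5.383.
E[X²] = 0.54·57.51 + 0.19·25.76 + 0.27·7.5 = 37.9748.
Var(X) = E[X²] − (E[X])² = 37.9748 − 28.9767 = 8.99811.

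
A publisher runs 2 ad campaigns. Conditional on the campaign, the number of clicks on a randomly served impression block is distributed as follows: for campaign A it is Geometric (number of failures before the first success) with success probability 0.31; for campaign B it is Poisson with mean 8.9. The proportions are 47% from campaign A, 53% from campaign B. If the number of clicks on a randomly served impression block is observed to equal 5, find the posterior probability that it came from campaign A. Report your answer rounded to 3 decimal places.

0.404

Likelihoods P(X=5 | ·): A: 0.048485; B: 0.063467.
Posterior ∝ prior × likelihood. Numerator for A: 0.47·0.048485 = 0.0227879.
Normalizing constant: 0.47·0.048485 + 0.53·0.063467 = 0.0564254.
P(A | observation) = 0.0227879 / 0.0564254 = 0.403859.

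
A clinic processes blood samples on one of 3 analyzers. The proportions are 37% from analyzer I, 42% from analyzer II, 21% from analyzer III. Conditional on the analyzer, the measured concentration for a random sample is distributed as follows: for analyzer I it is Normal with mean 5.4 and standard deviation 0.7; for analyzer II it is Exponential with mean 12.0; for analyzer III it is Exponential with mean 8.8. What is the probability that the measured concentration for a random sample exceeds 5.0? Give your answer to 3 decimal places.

Conditional on each analyzer, P(X > 5.0): I: 0.716145; II: 0.659241; III: 0.566555.
By total probability, P(X > 5.0) = 0.37·0.716145 + 0.42·0.659241 + 0.21·0.566555 = 0.660831.

0.661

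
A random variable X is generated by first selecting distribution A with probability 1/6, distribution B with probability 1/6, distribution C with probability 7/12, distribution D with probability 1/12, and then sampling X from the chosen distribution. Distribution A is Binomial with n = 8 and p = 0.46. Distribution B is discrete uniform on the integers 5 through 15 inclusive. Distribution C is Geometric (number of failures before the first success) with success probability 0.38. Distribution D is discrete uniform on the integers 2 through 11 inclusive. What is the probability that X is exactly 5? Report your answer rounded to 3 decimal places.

0.074

Conditional on each component, P(X = 5): A: 0.181618; B: 0.0909091; C: 0.034813; D: 0.1.
By total probability, P(X = 5) = 0.166667·0.181618 + 0.166667·0.0909091 + 0.583333·0.034813 + 0.0833333·0.1 = 0.0740621.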